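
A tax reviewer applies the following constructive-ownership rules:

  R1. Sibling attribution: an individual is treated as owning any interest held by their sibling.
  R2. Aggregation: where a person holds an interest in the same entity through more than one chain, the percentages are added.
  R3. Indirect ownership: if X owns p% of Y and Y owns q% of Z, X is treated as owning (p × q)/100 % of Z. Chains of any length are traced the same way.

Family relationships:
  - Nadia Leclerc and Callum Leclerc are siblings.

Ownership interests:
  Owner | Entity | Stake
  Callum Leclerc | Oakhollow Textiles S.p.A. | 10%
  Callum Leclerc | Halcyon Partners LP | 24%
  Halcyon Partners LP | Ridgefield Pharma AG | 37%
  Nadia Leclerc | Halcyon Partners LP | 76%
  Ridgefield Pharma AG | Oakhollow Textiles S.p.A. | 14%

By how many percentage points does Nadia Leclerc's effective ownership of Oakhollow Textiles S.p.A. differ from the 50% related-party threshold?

By sibling attribution (R1), Nadia Leclerc is treated as also owning Callum Leclerc's interest in Halcyon Partners LP, giving 76% + 24% = 100%.
By sibling attribution (R1), Nadia Leclerc is treated as owning Callum Leclerc's 10% interest in Oakhollow Textiles S.p.A.
Chain via Halcyon Partners LP → Ridgefield Pharma AG (R3): 100% × 37% × 14% = 5.18% of Oakhollow Textiles S.p.A.
Direct interest in Oakhollow Textiles S.p.A: 10%.
Aggregating (R2): 5.18% + 10% = 15.18%.
15.18% falls short of the 50% threshold by 34.82 percentage points.

34.82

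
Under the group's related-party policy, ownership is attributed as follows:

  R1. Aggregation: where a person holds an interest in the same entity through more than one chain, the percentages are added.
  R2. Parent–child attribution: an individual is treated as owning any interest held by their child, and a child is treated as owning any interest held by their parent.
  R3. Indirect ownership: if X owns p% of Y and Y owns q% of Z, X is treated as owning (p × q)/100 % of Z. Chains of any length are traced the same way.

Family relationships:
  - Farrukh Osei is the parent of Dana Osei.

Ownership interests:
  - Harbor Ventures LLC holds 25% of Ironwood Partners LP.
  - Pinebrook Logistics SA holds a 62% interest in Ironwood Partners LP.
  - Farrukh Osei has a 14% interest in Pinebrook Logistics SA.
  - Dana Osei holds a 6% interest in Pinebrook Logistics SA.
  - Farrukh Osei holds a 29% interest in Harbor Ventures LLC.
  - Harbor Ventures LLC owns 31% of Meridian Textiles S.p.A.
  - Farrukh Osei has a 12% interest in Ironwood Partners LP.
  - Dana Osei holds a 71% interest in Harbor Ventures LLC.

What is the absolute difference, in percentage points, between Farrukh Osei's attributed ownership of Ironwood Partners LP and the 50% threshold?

By parent–child attribution (R2), Farrukh Osei is treated as also owning Dana Osei's interest in Pinebrook Logistics SA, giving 14% + 6% = 20%.
By parent–child attribution (R2), Farrukh Osei is treated as also owning Dana Osei's interest in Harbor Ventures LLC, giving 29% + 71% = 100%.
Chain via Pinebrook Logistics SA (R3): 20% × 62% = 12.4% of Ironwood Partners LP.
Chain via Harbor Ventures LLC (R3): 100% × 25% = 25% of Ironwood Partners LP.
Direct interest in Ironwood Partners LP: 12%.
Aggregating (R1): 12.4% + 25% + 12% = 49.4%.
49.4% falls short of the 50% threshold by 0.6 percentage points.

0.6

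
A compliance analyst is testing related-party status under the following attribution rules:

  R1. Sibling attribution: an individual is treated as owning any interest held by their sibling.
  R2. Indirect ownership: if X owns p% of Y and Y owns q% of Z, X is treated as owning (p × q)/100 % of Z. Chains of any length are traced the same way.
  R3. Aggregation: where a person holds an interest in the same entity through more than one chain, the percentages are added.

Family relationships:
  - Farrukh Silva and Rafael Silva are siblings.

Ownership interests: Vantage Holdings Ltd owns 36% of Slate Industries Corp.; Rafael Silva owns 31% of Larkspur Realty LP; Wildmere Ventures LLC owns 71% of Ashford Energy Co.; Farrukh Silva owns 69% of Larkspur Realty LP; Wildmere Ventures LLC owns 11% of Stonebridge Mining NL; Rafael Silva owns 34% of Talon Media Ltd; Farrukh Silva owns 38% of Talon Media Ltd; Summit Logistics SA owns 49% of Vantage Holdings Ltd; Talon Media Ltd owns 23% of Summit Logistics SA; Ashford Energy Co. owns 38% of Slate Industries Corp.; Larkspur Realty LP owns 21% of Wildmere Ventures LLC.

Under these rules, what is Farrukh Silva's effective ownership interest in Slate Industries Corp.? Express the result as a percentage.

8.586984%

By sibling attribution (R1), Farrukh Silva is treated as also owning Rafael Silva's interest in Larkspur Realty LP, giving 69% + 31% = 100%.
By sibling attribution (R1), Farrukh Silva is treated as also owning Rafael Silva's interest in Talon Media Ltd, giving 38% + 34% = 72%.
Chain via Larkspur Realty LP → Wildmere Ventures LLC → Ashford Energy Co. (R2): 100% × 21% × 71% × 38% = 5.6658% of Slate Industries Corp.
Chain via Talon Media Ltd → Summit Logistics SA → Vantage Holdings Ltd (R2): 72% × 23% × 49% × 36% = 2.921184% of Slate Industries Corp.
Aggregating (R3): 5.6658% + 2.921184% = 8.586984%.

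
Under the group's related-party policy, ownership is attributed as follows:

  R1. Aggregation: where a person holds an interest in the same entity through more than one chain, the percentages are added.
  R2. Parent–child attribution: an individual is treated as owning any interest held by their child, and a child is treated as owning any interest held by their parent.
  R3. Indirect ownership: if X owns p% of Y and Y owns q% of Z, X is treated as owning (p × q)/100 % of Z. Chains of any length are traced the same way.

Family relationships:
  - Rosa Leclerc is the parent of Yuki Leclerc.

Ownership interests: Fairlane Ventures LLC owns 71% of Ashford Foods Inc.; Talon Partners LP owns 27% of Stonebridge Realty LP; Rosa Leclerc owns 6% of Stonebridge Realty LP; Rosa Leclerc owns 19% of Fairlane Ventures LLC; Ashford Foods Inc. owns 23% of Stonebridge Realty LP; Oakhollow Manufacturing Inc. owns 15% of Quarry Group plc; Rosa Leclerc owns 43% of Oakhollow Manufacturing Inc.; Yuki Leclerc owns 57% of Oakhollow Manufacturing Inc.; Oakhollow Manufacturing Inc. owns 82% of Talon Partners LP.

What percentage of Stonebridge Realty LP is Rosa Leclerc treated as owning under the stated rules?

By parent–child attribution (R2), Rosa Leclerc is treated as also owning Yuki Leclerc's interest in Oakhollow Manufacturing Inc, giving 43% + 57% = 100%.
Chain via Oakhollow Manufacturing Inc. → Talon Partners LP (R3): 100% × 82% × 27% = 22.14% of Stonebridge Realty LP.
Chain via Fairlane Ventures LLC → Ashford Foods Inc. (R3): 19% × 71% × 23% = 3.1027% of Stonebridge Realty LP.
Direct interest in Stonebridge Realty LP: 6%.
Aggregating (R1): 22.14% + 3.1027% + 6% = 31.2427%.

31.2427%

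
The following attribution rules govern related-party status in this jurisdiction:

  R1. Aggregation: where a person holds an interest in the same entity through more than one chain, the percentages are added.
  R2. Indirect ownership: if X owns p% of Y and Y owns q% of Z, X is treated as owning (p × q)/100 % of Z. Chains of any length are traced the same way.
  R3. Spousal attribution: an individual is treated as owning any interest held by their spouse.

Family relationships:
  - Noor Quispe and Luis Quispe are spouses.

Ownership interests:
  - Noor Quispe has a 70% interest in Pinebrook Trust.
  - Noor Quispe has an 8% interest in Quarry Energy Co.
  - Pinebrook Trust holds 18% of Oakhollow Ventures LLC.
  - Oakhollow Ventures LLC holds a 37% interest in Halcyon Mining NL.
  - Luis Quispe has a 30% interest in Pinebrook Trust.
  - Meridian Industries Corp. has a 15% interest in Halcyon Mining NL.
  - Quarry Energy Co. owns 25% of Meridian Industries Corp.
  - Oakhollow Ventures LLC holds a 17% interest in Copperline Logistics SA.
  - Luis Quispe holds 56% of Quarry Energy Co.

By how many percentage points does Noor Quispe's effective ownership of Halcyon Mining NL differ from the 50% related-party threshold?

40.94

By spousal attribution (R3), Noor Quispe is treated as also owning Luis Quispe's interest in Pinebrook Trust, giving 70% + 30% = 100%.
By spousal attribution (R3), Noor Quispe is treated as also owning Luis Quispe's interest in Quarry Energy Co, giving 8% + 56% = 64%.
Chain via Pinebrook Trust → Oakhollow Ventures LLC (R2): 100% × 18% × 37% = 6.66% of Halcyon Mining NL.
Chain via Quarry Energy Co. → Meridian Industries Corp. (R2): 64% × 25% × 15% = 2.4% of Halcyon Mining NL.
Aggregating (R1): 6.66% + 2.4% = 9.06%.
9.06% falls short of the 50% threshold by 40.94 percentage points.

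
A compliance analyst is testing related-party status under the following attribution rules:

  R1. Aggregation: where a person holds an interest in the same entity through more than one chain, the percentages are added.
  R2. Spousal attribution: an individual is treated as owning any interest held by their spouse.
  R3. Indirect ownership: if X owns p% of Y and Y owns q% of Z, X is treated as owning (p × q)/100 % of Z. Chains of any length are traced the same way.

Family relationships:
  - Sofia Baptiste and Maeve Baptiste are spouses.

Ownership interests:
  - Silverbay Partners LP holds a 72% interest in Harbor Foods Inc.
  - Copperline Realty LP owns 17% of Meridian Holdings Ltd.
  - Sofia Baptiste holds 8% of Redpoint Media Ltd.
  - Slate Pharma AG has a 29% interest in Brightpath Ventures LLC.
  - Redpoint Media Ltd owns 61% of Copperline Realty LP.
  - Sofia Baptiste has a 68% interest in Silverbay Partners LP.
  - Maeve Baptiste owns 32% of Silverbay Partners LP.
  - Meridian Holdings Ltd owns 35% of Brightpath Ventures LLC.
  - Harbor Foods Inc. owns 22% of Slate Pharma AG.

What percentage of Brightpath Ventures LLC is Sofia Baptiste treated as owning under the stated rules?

By spousal attribution (R2), Sofia Baptiste is treated as also owning Maeve Baptiste's interest in Silverbay Partners LP, giving 68% + 32% = 100%.
Chain via Redpoint Media Ltd → Copperline Realty LP → Meridian Holdings Ltd (R3): 8% × 61% × 17% × 35% = 0.29036% of Brightpath Ventures LLC.
Chain via Silverbay Partners LP → Harbor Foods Inc. → Slate Pharma AG (R3): 100% × 72% × 22% × 29% = 4.5936% of Brightpath Ventures LLC.
Aggregating (R1): 0.29036% + 4.5936% = 4.88396%.

4.88396%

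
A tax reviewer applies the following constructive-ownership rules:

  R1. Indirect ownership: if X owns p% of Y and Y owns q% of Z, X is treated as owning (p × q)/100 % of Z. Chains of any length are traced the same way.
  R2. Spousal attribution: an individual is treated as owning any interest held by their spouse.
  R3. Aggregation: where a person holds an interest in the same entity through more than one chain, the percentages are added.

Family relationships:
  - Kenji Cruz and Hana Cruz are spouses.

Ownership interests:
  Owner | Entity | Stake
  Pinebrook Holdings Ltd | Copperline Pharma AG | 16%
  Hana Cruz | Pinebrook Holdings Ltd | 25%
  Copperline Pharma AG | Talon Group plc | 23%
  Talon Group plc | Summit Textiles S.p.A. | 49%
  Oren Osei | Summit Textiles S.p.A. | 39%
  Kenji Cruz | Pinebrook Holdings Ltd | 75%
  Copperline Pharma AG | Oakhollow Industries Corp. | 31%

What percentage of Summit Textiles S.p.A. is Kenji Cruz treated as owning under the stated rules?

1.8032%

By spousal attribution (R2), Kenji Cruz is treated as also owning Hana Cruz's interest in Pinebrook Holdings Ltd, giving 75% + 25% = 100%.
Chain via Pinebrook Holdings Ltd → Copperline Pharma AG → Talon Group plc (R1): 100% × 16% × 23% × 49% = 1.8032% of Summit Textiles S.p.A.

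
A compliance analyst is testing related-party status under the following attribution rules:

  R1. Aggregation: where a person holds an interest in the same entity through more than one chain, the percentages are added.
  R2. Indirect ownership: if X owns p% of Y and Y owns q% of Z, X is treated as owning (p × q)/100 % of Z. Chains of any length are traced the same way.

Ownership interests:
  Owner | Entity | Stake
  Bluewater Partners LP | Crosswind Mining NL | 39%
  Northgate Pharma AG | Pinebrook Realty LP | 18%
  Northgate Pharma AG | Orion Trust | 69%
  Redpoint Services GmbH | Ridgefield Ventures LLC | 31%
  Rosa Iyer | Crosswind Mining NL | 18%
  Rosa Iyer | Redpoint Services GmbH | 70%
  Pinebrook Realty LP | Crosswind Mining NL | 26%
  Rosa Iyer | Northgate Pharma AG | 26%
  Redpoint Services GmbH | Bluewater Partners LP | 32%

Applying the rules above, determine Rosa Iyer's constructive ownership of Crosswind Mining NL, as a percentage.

27.9528%

Chain via Redpoint Services GmbH → Bluewater Partners LP (R2): 70% × 32% × 39% = 8.736% of Crosswind Mining NL.
Chain via Northgate Pharma AG → Pinebrook Realty LP (R2): 26% × 18% × 26% = 1.2168% of Crosswind Mining NL.
Direct interest in Crosswind Mining NL: 18%.
Aggregating (R1): 8.736% + 1.2168% + 18% = 27.9528%.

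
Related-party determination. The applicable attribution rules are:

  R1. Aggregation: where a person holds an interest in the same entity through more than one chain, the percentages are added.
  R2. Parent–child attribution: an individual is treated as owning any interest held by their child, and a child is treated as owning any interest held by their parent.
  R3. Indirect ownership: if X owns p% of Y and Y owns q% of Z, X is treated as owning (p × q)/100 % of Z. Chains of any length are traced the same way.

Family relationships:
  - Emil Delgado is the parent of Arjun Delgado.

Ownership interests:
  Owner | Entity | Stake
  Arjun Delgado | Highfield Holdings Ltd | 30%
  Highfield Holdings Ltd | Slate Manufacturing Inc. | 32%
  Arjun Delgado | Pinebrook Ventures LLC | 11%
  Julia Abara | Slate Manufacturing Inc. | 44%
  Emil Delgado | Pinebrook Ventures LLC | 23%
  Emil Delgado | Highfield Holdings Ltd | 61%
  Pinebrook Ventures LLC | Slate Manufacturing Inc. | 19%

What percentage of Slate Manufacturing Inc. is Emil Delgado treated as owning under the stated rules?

By parent–child attribution (R2), Emil Delgado is treated as also owning Arjun Delgado's interest in Pinebrook Ventures LLC, giving 23% + 11% = 34%.
By parent–child attribution (R2), Emil Delgado is treated as also owning Arjun Delgado's interest in Highfield Holdings Ltd, giving 61% + 30% = 91%.
Chain via Pinebrook Ventures LLC (R3): 34% × 19% = 6.46% of Slate Manufacturing Inc.
Chain via Highfield Holdings Ltd (R3): 91% × 32% = 29.12% of Slate Manufacturing Inc.
Aggregating (R1): 6.46% + 29.12% = 35.58%.

35.58%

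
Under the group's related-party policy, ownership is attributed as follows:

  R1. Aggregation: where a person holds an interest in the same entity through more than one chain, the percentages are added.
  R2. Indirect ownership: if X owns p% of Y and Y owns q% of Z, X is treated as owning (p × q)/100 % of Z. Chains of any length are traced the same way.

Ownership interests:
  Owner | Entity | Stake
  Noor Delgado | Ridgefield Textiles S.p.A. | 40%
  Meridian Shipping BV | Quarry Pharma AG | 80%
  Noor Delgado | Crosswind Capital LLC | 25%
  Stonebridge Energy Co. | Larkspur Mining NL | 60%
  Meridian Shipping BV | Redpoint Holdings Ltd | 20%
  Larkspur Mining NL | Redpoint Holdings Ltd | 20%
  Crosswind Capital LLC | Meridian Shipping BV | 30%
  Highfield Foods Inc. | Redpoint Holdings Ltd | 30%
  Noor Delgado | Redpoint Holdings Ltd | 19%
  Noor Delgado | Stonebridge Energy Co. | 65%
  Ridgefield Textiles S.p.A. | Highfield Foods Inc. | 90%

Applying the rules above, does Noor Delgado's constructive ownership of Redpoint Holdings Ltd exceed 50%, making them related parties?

No

Chain via Ridgefield Textiles S.p.A. → Highfield Foods Inc. (R2): 40% × 90% × 30% = 10.8% of Redpoint Holdings Ltd.
Chain via Stonebridge Energy Co. → Larkspur Mining NL (R2): 65% × 60% × 20% = 7.8% of Redpoint Holdings Ltd.
Chain via Crosswind Capital LLC → Meridian Shipping BV (R2): 25% × 30% × 20% = 1.5% of Redpoint Holdings Ltd.
Direct interest in Redpoint Holdings Ltd: 19%.
Aggregating (R1): 10.8% + 7.8% + 1.5% + 19% = 39.1%.
39.1% does not exceed the 50% threshold, so Noor is not a related party to Redpoint Holdings Ltd.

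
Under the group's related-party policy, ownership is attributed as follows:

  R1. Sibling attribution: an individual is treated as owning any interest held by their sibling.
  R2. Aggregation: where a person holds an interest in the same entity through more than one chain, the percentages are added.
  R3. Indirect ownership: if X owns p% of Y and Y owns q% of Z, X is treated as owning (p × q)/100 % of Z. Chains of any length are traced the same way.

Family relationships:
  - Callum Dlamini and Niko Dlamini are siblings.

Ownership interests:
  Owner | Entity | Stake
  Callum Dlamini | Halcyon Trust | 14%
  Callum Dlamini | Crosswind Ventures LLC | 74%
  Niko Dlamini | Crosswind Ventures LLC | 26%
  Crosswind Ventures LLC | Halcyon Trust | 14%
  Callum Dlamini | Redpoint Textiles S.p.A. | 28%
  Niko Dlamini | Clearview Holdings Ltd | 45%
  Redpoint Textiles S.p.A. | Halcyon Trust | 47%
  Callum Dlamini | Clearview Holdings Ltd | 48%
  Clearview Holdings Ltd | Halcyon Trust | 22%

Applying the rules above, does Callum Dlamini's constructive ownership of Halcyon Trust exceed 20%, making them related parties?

By sibling attribution (R1), Callum Dlamini is treated as also owning Niko Dlamini's interest in Crosswind Ventures LLC, giving 74% + 26% = 100%.
By sibling attribution (R1), Callum Dlamini is treated as also owning Niko Dlamini's interest in Clearview Holdings Ltd, giving 48% + 45% = 93%.
Chain via Redpoint Textiles S.p.A. (R3): 28% × 47% = 13.16% of Halcyon Trust.
Chain via Crosswind Ventures LLC (R3): 100% × 14% = 14% of Halcyon Trust.
Chain via Clearview Holdings Ltd (R3): 93% × 22% = 20.46% of Halcyon Trust.
Direct interest in Halcyon Trust: 14%.
Aggregating (R2): 13.16% + 14% + 20.46% + 14% = 61.62%.
61.62% exceeds the 20% threshold, so Callum is a related party to Halcyon Trust.

Yes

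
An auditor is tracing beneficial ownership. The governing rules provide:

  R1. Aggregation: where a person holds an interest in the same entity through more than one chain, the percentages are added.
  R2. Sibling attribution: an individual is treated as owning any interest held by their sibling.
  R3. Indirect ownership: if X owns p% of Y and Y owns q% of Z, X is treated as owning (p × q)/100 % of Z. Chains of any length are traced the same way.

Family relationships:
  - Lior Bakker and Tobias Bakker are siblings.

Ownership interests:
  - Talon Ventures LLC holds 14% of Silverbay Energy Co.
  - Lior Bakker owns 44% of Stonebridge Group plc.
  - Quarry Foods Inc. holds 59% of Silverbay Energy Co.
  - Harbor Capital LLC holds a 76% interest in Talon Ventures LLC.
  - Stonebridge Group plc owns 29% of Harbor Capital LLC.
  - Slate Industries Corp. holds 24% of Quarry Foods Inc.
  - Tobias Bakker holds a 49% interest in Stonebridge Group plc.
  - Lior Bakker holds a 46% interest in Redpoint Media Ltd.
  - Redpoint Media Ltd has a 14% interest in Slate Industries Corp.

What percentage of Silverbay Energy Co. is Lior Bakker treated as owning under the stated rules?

By sibling attribution (R2), Lior Bakker is treated as also owning Tobias Bakker's interest in Stonebridge Group plc, giving 44% + 49% = 93%.
Chain via Redpoint Media Ltd → Slate Industries Corp. → Quarry Foods Inc. (R3): 46% × 14% × 24% × 59% = 0.911904% of Silverbay Energy Co.
Chain via Stonebridge Group plc → Harbor Capital LLC → Talon Ventures LLC (R3): 93% × 29% × 76% × 14% = 2.869608% of Silverbay Energy Co.
Aggregating (R1): 0.911904% + 2.869608% = 3.781512%.

3.781512%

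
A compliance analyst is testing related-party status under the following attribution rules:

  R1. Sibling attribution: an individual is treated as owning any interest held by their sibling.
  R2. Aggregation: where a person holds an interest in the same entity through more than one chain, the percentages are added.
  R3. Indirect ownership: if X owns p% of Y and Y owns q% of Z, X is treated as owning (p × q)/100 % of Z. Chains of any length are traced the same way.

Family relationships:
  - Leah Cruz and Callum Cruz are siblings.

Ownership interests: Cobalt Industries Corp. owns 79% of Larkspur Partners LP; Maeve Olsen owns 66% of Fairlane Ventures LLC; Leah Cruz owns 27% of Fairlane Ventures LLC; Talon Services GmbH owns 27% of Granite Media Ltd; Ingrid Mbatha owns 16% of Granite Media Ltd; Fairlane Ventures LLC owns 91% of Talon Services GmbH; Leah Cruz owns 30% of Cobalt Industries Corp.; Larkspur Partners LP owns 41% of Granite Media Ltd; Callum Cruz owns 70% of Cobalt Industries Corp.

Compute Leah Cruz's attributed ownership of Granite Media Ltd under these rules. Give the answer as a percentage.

By sibling attribution (R1), Leah Cruz is treated as also owning Callum Cruz's interest in Cobalt Industries Corp, giving 30% + 70% = 100%.
Chain via Cobalt Industries Corp. → Larkspur Partners LP (R3): 100% × 79% × 41% = 32.39% of Granite Media Ltd.
Chain via Fairlane Ventures LLC → Talon Services GmbH (R3): 27% × 91% × 27% = 6.6339% of Granite Media Ltd.
Aggregating (R2): 32.39% + 6.6339% = 39.0239%.

39.0239%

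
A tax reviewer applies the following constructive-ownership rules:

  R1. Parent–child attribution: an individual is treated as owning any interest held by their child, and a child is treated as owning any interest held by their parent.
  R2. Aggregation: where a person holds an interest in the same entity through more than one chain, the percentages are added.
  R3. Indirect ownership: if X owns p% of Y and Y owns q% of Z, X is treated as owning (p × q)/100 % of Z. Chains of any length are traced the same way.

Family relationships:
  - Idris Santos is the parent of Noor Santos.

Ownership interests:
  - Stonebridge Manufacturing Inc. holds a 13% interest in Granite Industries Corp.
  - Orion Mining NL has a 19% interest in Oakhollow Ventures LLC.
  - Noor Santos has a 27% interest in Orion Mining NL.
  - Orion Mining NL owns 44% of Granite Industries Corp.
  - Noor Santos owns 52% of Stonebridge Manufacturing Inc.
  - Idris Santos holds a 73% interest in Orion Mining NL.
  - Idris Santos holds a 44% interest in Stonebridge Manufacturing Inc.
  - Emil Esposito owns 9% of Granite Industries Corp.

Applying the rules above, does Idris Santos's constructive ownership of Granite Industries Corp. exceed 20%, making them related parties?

Yes

By parent–child attribution (R1), Idris Santos is treated as also owning Noor Santos's interest in Orion Mining NL, giving 73% + 27% = 100%.
By parent–child attribution (R1), Idris Santos is treated as also owning Noor Santos's interest in Stonebridge Manufacturing Inc, giving 44% + 52% = 96%.
Chain via Orion Mining NL (R3): 100% × 44% = 44% of Granite Industries Corp.
Chain via Stonebridge Manufacturing Inc. (R3): 96% × 13% = 12.48% of Granite Industries Corp.
Aggregating (R2): 44% + 12.48% = 56.48%.
56.48% exceeds the 20% threshold, so Idris is a related party to Granite Industries Corp.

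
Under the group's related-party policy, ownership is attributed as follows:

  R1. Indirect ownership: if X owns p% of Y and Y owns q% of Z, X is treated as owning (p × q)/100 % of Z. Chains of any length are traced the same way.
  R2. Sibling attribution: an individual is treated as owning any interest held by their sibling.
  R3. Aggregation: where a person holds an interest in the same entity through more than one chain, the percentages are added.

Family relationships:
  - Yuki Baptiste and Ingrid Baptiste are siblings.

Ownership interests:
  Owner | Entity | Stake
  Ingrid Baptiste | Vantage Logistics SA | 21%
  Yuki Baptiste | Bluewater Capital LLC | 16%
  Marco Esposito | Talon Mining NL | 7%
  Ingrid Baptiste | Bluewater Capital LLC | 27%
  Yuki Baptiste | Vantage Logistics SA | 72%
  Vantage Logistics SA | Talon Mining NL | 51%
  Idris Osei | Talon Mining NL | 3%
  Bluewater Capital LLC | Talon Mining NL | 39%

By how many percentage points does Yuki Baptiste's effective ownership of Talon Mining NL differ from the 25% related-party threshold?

By sibling attribution (R2), Yuki Baptiste is treated as also owning Ingrid Baptiste's interest in Bluewater Capital LLC, giving 16% + 27% = 43%.
By sibling attribution (R2), Yuki Baptiste is treated as also owning Ingrid Baptiste's interest in Vantage Logistics SA, giving 72% + 21% = 93%.
Chain via Bluewater Capital LLC (R1): 43% × 39% = 16.77% of Talon Mining NL.
Chain via Vantage Logistics SA (R1): 93% × 51% = 47.43% of Talon Mining NL.
Aggregating (R3): 16.77% + 47.43% = 64.2%.
64.2% exceeds the 25% threshold by 39.2 percentage points.

39.2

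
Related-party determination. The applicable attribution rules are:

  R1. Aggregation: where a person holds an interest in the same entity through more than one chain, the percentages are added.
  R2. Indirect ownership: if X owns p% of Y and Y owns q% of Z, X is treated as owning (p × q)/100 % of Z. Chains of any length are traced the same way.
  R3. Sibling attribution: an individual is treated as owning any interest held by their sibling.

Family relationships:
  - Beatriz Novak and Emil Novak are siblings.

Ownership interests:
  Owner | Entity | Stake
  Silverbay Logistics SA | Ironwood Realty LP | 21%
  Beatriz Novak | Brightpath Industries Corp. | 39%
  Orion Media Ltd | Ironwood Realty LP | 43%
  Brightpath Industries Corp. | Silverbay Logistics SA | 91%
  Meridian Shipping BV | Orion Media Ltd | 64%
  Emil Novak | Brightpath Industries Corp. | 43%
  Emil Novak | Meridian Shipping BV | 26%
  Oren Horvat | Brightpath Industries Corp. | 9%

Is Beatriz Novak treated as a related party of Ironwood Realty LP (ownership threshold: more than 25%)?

No

By sibling attribution (R3), Beatriz Novak is treated as also owning Emil Novak's interest in Brightpath Industries Corp, giving 39% + 43% = 82%.
By sibling attribution (R3), Beatriz Novak is treated as owning Emil Novak's 26% interest in Meridian Shipping BV.
Chain via Brightpath Industries Corp. → Silverbay Logistics SA (R2): 82% × 91% × 21% = 15.6702% of Ironwood Realty LP.
Chain via Meridian Shipping BV → Orion Media Ltd (R2): 26% × 64% × 43% = 7.1552% of Ironwood Realty LP.
Aggregating (R1): 15.6702% + 7.1552% = 22.8254%.
22.8254% does not exceed the 25% threshold, so Beatriz is not a related party to Ironwood Realty LP.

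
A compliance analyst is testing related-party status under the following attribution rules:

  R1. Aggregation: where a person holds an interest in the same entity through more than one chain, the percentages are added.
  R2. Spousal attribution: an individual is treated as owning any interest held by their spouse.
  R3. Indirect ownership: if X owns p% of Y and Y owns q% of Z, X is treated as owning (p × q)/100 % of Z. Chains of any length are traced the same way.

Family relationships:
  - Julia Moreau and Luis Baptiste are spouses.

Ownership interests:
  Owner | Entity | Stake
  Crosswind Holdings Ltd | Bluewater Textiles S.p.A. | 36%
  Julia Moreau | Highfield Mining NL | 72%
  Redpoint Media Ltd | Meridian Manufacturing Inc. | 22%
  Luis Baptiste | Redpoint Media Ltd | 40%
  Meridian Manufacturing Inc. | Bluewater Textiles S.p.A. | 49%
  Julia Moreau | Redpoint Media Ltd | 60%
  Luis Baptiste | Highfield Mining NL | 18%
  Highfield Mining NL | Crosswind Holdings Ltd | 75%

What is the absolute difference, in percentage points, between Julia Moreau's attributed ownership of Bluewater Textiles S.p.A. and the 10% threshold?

25.08

By spousal attribution (R2), Julia Moreau is treated as also owning Luis Baptiste's interest in Redpoint Media Ltd, giving 60% + 40% = 100%.
By spousal attribution (R2), Julia Moreau is treated as also owning Luis Baptiste's interest in Highfield Mining NL, giving 72% + 18% = 90%.
Chain via Redpoint Media Ltd → Meridian Manufacturing Inc. (R3): 100% × 22% × 49% = 10.78% of Bluewater Textiles S.p.A.
Chain via Highfield Mining NL → Crosswind Holdings Ltd (R3): 90% × 75% × 36% = 24.3% of Bluewater Textiles S.p.A.
Aggregating (R1): 10.78% + 24.3% = 35.08%.
35.08% exceeds the 10% threshold by 25.08 percentage points.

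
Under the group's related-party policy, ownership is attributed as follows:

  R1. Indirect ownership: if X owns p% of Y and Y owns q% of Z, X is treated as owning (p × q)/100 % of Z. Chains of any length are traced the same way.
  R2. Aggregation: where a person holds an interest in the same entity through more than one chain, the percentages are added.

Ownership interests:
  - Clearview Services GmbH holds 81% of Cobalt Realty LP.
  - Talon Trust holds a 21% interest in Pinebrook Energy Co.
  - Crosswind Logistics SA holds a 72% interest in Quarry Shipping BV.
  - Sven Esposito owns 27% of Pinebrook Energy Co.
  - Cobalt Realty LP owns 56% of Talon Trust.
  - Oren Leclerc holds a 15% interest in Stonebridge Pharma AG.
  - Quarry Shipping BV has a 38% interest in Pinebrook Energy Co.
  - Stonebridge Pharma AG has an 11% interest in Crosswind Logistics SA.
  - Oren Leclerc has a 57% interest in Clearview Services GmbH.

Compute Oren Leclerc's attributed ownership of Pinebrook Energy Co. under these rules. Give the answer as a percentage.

5.881032%

Chain via Stonebridge Pharma AG → Crosswind Logistics SA → Quarry Shipping BV (R1): 15% × 11% × 72% × 38% = 0.45144% of Pinebrook Energy Co.
Chain via Clearview Services GmbH → Cobalt Realty LP → Talon Trust (R1): 57% × 81% × 56% × 21% = 5.429592% of Pinebrook Energy Co.
Aggregating (R2): 0.45144% + 5.429592% = 5.881032%.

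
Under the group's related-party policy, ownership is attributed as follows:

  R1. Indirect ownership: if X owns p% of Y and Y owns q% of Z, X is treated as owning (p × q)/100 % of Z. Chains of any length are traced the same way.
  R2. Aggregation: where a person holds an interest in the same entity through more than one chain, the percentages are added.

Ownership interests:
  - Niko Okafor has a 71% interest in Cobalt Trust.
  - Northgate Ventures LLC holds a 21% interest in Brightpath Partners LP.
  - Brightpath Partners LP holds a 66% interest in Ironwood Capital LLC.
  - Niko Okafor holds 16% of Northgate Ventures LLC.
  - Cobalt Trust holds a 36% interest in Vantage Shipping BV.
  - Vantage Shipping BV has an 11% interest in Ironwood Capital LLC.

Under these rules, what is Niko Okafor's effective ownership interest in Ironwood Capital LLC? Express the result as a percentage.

Chain via Northgate Ventures LLC → Brightpath Partners LP (R1): 16% × 21% × 66% = 2.2176% of Ironwood Capital LLC.
Chain via Cobalt Trust → Vantage Shipping BV (R1): 71% × 36% × 11% = 2.8116% of Ironwood Capital LLC.
Aggregating (R2): 2.2176% + 2.8116% = 5.0292%.

5.0292%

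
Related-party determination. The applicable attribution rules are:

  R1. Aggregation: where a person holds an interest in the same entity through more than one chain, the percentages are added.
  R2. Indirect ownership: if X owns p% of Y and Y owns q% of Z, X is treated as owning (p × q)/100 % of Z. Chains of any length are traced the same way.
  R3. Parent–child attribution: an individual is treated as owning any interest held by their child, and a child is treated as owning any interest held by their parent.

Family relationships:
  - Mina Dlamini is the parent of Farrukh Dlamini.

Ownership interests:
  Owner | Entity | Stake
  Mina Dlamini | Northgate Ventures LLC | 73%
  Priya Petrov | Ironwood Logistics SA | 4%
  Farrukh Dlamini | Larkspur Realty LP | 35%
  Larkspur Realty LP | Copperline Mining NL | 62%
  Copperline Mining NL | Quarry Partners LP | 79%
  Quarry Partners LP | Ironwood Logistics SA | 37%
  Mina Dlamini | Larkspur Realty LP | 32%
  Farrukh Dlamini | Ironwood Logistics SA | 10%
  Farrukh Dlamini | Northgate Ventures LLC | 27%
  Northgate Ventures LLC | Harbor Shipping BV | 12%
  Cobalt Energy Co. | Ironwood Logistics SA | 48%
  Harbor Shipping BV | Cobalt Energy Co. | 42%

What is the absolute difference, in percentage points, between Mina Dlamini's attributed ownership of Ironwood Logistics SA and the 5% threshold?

By parent–child attribution (R3), Mina Dlamini is treated as also owning Farrukh Dlamini's interest in Northgate Ventures LLC, giving 73% + 27% = 100%.
By parent–child attribution (R3), Mina Dlamini is treated as also owning Farrukh Dlamini's interest in Larkspur Realty LP, giving 32% + 35% = 67%.
By parent–child attribution (R3), Mina Dlamini is treated as owning Farrukh Dlamini's 10% interest in Ironwood Logistics SA.
Chain via Northgate Ventures LLC → Harbor Shipping BV → Cobalt Energy Co. (R2): 100% × 12% × 42% × 48% = 2.4192% of Ironwood Logistics SA.
Chain via Larkspur Realty LP → Copperline Mining NL → Quarry Partners LP (R2): 67% × 62% × 79% × 37% = 12.142142% of Ironwood Logistics SA.
Direct interest in Ironwood Logistics SA: 10%.
Aggregating (R1): 2.4192% + 12.142142% + 10% = 24.561342%.
24.561342% exceeds the 5% threshold by 19.561342 percentage points.

19.561342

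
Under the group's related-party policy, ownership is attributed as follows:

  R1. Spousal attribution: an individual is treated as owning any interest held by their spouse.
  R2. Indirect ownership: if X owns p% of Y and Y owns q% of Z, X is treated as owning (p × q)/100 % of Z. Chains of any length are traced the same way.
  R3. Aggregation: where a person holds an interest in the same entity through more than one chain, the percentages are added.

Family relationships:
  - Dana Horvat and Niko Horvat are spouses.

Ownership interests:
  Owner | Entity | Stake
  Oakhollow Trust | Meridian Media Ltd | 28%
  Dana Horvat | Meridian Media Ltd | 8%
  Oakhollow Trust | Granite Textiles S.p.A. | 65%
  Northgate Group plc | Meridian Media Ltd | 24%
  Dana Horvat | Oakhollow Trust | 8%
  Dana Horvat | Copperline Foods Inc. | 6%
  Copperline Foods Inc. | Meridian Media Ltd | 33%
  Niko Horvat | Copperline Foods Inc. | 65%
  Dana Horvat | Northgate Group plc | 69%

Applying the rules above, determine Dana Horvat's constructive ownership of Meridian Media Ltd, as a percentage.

By spousal attribution (R1), Dana Horvat is treated as also owning Niko Horvat's interest in Copperline Foods Inc, giving 6% + 65% = 71%.
Chain via Northgate Group plc (R2): 69% × 24% = 16.56% of Meridian Media Ltd.
Chain via Copperline Foods Inc. (R2): 71% × 33% = 23.43% of Meridian Media Ltd.
Chain via Oakhollow Trust (R2): 8% × 28% = 2.24% of Meridian Media Ltd.
Direct interest in Meridian Media Ltd: 8%.
Aggregating (R3): 16.56% + 23.43% + 2.24% + 8% = 50.23%.

50.23%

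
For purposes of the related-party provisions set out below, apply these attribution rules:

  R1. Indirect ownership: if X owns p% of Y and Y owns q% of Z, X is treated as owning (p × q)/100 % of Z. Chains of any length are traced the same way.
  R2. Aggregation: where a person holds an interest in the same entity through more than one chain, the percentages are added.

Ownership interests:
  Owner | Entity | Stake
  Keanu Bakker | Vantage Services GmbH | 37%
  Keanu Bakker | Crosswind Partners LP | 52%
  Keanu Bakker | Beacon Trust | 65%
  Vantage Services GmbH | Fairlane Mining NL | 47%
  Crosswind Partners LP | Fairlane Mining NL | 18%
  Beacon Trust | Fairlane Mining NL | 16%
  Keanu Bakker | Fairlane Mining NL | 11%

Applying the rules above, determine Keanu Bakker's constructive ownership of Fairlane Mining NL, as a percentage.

48.15%

Chain via Beacon Trust (R1): 65% × 16% = 10.4% of Fairlane Mining NL.
Chain via Vantage Services GmbH (R1): 37% × 47% = 17.39% of Fairlane Mining NL.
Chain via Crosswind Partners LP (R1): 52% × 18% = 9.36% of Fairlane Mining NL.
Direct interest in Fairlane Mining NL: 11%.
Aggregating (R2): 10.4% + 17.39% + 9.36% + 11% = 48.15%.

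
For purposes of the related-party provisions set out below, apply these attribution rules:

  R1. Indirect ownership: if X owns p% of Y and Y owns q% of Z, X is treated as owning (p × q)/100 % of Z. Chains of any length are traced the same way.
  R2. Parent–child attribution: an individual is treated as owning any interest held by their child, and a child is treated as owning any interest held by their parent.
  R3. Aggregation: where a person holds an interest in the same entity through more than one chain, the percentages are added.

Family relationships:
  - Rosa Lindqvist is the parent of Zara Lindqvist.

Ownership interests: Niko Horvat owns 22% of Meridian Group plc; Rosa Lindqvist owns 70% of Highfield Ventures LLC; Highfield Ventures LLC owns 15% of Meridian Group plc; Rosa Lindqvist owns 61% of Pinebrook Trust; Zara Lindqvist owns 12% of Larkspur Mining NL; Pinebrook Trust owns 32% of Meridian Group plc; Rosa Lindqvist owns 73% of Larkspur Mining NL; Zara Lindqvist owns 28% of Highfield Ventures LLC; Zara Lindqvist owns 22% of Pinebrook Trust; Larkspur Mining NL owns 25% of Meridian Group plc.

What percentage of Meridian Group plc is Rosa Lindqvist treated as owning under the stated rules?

62.51%

By parent–child attribution (R2), Rosa Lindqvist is treated as also owning Zara Lindqvist's interest in Pinebrook Trust, giving 61% + 22% = 83%.
By parent–child attribution (R2), Rosa Lindqvist is treated as also owning Zara Lindqvist's interest in Larkspur Mining NL, giving 73% + 12% = 85%.
By parent–child attribution (R2), Rosa Lindqvist is treated as also owning Zara Lindqvist's interest in Highfield Ventures LLC, giving 70% + 28% = 98%.
Chain via Pinebrook Trust (R1): 83% × 32% = 26.56% of Meridian Group plc.
Chain via Larkspur Mining NL (R1): 85% × 25% = 21.25% of Meridian Group plc.
Chain via Highfield Ventures LLC (R1): 98% × 15% = 14.7% of Meridian Group plc.
Aggregating (R3): 26.56% + 21.25% + 14.7% = 62.51%.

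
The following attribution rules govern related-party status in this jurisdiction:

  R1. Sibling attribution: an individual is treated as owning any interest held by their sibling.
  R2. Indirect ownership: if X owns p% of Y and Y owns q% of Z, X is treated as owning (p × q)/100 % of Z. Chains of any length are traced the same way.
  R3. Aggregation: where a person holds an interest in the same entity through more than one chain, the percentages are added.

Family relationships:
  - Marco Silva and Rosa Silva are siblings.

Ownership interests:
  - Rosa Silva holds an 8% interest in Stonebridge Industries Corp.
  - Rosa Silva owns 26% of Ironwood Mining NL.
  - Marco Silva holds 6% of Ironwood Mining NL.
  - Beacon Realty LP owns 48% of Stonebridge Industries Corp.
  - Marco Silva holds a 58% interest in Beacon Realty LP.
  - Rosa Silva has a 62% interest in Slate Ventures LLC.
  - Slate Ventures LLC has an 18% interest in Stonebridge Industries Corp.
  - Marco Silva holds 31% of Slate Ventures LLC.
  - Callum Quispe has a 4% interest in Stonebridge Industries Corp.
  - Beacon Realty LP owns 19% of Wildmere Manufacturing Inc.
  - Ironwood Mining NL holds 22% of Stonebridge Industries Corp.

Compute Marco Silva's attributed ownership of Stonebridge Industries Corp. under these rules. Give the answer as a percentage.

59.62%

By sibling attribution (R1), Marco Silva is treated as also owning Rosa Silva's interest in Slate Ventures LLC, giving 31% + 62% = 93%.
By sibling attribution (R1), Marco Silva is treated as also owning Rosa Silva's interest in Ironwood Mining NL, giving 6% + 26% = 32%.
By sibling attribution (R1), Marco Silva is treated as owning Rosa Silva's 8% interest in Stonebridge Industries Corp.
Chain via Slate Ventures LLC (R2): 93% × 18% = 16.74% of Stonebridge Industries Corp.
Chain via Ironwood Mining NL (R2): 32% × 22% = 7.04% of Stonebridge Industries Corp.
Chain via Beacon Realty LP (R2): 58% × 48% = 27.84% of Stonebridge Industries Corp.
Direct interest in Stonebridge Industries Corp: 8%.
Aggregating (R3): 16.74% + 7.04% + 27.84% + 8% = 59.62%.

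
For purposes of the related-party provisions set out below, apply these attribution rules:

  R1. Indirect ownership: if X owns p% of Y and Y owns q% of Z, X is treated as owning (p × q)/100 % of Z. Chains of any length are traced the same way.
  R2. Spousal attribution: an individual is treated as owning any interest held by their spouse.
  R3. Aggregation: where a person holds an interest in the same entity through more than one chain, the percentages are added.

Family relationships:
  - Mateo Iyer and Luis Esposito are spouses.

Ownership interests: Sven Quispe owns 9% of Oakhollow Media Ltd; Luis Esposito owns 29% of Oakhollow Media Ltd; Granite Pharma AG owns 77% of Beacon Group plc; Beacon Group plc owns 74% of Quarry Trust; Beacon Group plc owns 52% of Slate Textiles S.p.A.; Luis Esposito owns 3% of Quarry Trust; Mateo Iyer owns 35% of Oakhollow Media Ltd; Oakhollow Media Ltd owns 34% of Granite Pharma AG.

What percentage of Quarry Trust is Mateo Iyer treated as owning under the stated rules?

By spousal attribution (R2), Mateo Iyer is treated as also owning Luis Esposito's interest in Oakhollow Media Ltd, giving 35% + 29% = 64%.
By spousal attribution (R2), Mateo Iyer is treated as owning Luis Esposito's 3% interest in Quarry Trust.
Chain via Oakhollow Media Ltd → Granite Pharma AG → Beacon Group plc (R1): 64% × 34% × 77% × 74% = 12.398848% of Quarry Trust.
Direct interest in Quarry Trust: 3%.
Aggregating (R3): 12.398848% + 3% = 15.398848%.

15.398848%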